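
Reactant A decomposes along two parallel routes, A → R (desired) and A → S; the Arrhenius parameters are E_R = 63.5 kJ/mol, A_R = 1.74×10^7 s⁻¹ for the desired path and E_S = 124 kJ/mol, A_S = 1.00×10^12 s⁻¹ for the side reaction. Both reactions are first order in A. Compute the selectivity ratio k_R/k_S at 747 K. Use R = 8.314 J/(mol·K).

Since both paths have the same order in A, the concentration cancels and S_{R/S} = k_R/k_S = (A_R/A_S)·exp[(E_S−E_R)/(RT)].
(E_S−E_R)/(RT) = (124−63.5)×10³/(8.314×747) = 60500/6211 = 9.741.
k_R/k_S = (1.74×10^7/1.00×10^12)·exp(9.741) = 1.740×10^-5 × 17009 = 0.296.

0.296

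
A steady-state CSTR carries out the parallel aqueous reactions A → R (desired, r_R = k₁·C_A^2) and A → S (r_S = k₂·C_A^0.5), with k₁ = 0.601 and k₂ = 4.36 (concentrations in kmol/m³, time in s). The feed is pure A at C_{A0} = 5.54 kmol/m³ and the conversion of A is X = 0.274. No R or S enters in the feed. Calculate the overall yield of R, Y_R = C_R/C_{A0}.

0.144

Exit C_A = C_{A0}(1−X) = 5.54×0.726 = 4.022 kmol/m³.
A CSTR operates uniformly at the exit composition, giving r_R = 9.722 and r_S = 8.744 (each k·C_A^n at C_A = 4.022).
Fraction of consumed A going to R: r_R/(r_R+r_S) = 0.5265.
C_R = 0.5265·C_{A0}·X = 0.5265×5.54×0.274 = 0.799 kmol/m³; Y_R = C_R/C_{A0} = 0.144.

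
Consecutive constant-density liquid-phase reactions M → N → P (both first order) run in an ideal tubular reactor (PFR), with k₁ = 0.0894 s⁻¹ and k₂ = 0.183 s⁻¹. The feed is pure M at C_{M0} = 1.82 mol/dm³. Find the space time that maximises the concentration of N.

The intermediate peaks when r₁ = r₂, i.e. k₁e^(−k₁τ) = k₂e^(−k₂τ), giving τ_opt = ln(k₂/k₁)/(k₂−k₁).
= ln(0.183/0.0894)/(0.183−0.0894) = ln(2.047)/0.09360 = 0.7164/0.09360 = 7.65 s.

7.65 s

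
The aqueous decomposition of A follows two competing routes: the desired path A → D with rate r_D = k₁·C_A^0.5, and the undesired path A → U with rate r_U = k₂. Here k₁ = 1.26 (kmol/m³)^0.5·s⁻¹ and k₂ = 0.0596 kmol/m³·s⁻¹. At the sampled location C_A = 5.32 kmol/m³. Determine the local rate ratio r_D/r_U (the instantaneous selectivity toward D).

48.8

S_{D/U} = r_D/r_U = (k₁·C_A^0.5)/(k₂) = (k₁/k₂)·C_A^0.5.
= (1.26×5.320^0.5) / (0.0596) = 2.906/0.05960 = 48.8.
Since the desired path is higher order in A, keeping C_A high (PFR or concentrated feed) favours D.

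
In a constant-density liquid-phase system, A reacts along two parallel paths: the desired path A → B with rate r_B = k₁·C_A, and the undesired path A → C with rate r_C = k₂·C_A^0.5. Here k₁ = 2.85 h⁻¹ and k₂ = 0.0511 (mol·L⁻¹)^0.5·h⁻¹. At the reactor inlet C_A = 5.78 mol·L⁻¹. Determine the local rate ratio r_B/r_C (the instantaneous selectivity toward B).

S_{B/C} = r_B/r_C = (k₁·C_A)/(k₂·C_A^0.5) = (k₁/k₂)·C_A^0.5.
= (2.85×5.780) / (0.0511×5.780^0.5) = 16.47/0.1229 = 134.

134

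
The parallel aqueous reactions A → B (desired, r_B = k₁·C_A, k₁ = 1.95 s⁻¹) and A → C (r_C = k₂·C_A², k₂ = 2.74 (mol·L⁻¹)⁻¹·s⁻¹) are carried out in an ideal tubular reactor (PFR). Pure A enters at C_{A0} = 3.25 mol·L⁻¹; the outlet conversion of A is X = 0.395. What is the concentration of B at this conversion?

0.279 mol·L⁻¹

C_A = C_{A0}(1−X) = 1.966 mol·L⁻¹.
Along a PFR/batch, dC_B/dC_A = −r_B/(r_B+r_C) = −k₁/(k₁+k₂·C_A).
Integrating from C_{A0} to C_A: C_B = (1.95/2.74)·ln[(1.95+2.74·3.25)/(1.95+2.74·1.97)] = 0.7117·ln(10.86/7.338) = 0.2787 mol·L⁻¹.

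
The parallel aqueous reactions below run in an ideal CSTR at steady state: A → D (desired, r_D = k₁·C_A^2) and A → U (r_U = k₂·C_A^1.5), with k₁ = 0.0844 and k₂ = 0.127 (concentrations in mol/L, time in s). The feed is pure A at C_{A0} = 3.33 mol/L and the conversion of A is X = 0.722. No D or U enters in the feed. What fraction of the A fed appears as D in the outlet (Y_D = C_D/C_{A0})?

Exit C_A = C_{A0}(1−X) = 3.33×0.278 = 0.9257 mol/L.
Rates in a CSTR are evaluated at the outlet concentration: r_D = 0.0844×0.9257^2 = 0.07233, r_U = 0.127×0.9257^1.5 = 0.1131.
Fraction of consumed A going to D: r_D/(r_D+r_U) = 0.3900.
C_D = 0.3900·C_{A0}·X = 0.3900×3.33×0.722 = 0.938 mol/L; Y_D = C_D/C_{A0} = 0.282.

0.282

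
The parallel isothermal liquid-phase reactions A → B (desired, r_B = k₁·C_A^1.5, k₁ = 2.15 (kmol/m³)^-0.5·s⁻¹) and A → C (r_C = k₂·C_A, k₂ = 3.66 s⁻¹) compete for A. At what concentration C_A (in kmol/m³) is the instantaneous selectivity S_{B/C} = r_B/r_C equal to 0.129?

0.0482 kmol/m³

S_{B/C} = (k₁/k₂)·C_A^0.5 ⇒ C_A = (S·k₂/k₁)^(2).
= (0.129×3.66/2.15)^(2) = (0.2196)^(2) = 0.0482 kmol/m³.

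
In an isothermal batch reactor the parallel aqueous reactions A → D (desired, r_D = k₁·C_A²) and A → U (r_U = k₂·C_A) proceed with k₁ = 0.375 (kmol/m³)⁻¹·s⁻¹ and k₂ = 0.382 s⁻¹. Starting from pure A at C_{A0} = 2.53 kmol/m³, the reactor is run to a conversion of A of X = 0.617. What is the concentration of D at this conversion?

C_A = C_{A0}(1−X) = 0.9690 kmol/m³.
Along a PFR/batch, dC_U/dC_A = −r_U/(r_D+r_U) = −k₂/(k₂+k₁·C_A).
Integrating from C_{A0} to C_A: C_U = (0.382/0.375)·ln[(0.382+0.375·2.53)/(0.382+0.375·0.969)] = 1.019·ln(1.331/0.7454) = 0.5904 kmol/m³.
Then C_D = (C_{A0}−C_A) − C_U = 1.561 − 0.5904 = 0.9706 kmol/m³.

0.971 kmol/m³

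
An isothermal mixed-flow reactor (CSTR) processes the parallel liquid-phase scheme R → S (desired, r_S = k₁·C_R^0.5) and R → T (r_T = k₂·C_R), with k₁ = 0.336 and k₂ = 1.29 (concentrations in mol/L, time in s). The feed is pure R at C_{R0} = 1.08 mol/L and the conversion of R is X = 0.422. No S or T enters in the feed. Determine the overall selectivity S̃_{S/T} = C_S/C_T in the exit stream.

Exit C_R = C_{R0}(1−X) = 1.08×0.578 = 0.6242 mol/L.
A CSTR operates uniformly at the exit composition, giving r_S = 0.2655 and r_T = 0.8053 (each k·C_R^n at C_R = 0.6242).
Overall selectivity = C_S/C_T = r_Sτ/(r_Tτ) = r_S/r_T = 0.330.

0.330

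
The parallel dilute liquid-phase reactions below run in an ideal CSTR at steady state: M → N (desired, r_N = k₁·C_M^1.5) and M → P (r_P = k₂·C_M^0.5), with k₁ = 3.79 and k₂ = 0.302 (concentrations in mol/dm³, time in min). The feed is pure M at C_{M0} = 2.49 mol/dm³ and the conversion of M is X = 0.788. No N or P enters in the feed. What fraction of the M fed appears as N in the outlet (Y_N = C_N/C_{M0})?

0.685

Exit C_M = C_{M0}(1−X) = 2.49×0.212 = 0.5279 mol/dm³.
In a CSTR the entire volume is at exit conditions, so r_N = 3.79×0.5279^1.5 = 1.454 and r_P = 0.302×0.5279^0.5 = 0.2194.
Fraction of consumed M going to N: r_N/(r_N+r_P) = 0.8688.
C_N = 0.8688·C_{M0}·X = 0.8688×2.49×0.788 = 1.70 mol/dm³; Y_N = C_N/C_{M0} = 0.685.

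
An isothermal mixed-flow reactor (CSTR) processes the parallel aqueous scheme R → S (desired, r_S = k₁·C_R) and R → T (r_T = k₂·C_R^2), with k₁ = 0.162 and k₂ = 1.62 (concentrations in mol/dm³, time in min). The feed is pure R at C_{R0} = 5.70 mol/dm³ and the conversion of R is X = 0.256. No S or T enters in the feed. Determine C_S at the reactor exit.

Exit C_R = C_{R0}(1−X) = 5.70×0.744 = 4.241 mol/dm³.
A CSTR operates uniformly at the exit composition, giving r_S = 0.6870 and r_T = 29.13 (each k·C_R^n at C_R = 4.241).
Fraction of consumed R going to S: r_S/(r_S+r_T) = 0.02304.
C_S = 0.02304·C_{R0}·X = 0.02304×5.70×0.256 = 0.0336 mol/dm³.

0.0336 mol/dm³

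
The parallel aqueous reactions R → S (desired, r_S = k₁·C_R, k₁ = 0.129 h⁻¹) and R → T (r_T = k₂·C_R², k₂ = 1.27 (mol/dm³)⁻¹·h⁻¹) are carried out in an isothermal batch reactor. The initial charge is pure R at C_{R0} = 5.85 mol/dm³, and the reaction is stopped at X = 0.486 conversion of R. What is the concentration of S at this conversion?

C_R = C_{R0}(1−X) = 3.007 mol/dm³.
Along a PFR/batch, dC_S/dC_R = −r_S/(r_S+r_T) = −k₁/(k₁+k₂·C_R).
Integrating from C_{R0} to C_R: C_S = (0.129/1.27)·ln[(0.129+1.27·5.85)/(0.129+1.27·3.01)] = 0.1016·ln(7.559/3.948) = 0.06598 mol/dm³.

0.0660 mol/dm³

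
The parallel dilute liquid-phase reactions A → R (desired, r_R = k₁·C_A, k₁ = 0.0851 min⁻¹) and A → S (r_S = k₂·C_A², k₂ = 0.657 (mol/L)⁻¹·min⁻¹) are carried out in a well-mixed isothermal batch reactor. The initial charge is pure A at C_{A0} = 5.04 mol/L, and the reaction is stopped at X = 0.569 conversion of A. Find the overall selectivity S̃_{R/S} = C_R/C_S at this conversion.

C_A = C_{A0}(1−X) = 2.172 mol/L.
Along a PFR/batch, dC_R/dC_A = −r_R/(r_R+r_S) = −k₁/(k₁+k₂·C_A).
Integrating from C_{A0} to C_A: C_R = (0.0851/0.657)·ln[(0.0851+0.657·5.04)/(0.0851+0.657·2.17)] = 0.1295·ln(3.396/1.512) = 0.1048 mol/L.
C_S = (C_{A0}−C_A)−C_R = 2.763 mol/L; S̃_{R/S} = 0.1048/2.763 = 0.0379.

0.0379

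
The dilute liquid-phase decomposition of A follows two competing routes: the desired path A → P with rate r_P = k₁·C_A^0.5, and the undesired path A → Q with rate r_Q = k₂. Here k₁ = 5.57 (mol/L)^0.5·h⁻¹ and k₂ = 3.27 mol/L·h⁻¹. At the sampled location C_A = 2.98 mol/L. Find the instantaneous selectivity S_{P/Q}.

S_{P/Q} = r_P/r_Q = (k₁·C_A^0.5)/(k₂) = (k₁/k₂)·C_A^0.5.
= (5.57×2.980^0.5) / (3.27) = 9.615/3.270 = 2.94.
Since the desired path is higher order in A, keeping C_A high (PFR or concentrated feed) favours P.

2.94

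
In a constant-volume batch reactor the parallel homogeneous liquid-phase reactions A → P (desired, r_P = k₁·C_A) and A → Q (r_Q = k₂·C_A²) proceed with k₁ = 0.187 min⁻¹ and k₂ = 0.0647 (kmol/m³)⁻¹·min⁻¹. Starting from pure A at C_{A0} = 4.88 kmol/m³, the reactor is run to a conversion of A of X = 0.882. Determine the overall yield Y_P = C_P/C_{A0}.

C_A = C_{A0}(1−X) = 0.5758 kmol/m³.
Along a PFR/batch, dC_P/dC_A = −r_P/(r_P+r_Q) = −k₁/(k₁+k₂·C_A).
Integrating from C_{A0} to C_A: C_P = (0.187/0.0647)·ln[(0.187+0.0647·4.88)/(0.187+0.0647·0.576)] = 2.890·ln(0.5027/0.2243) = 2.333 kmol/m³.
Y_P = C_P/C_{A0} = 2.333/4.88 = 0.478.

0.478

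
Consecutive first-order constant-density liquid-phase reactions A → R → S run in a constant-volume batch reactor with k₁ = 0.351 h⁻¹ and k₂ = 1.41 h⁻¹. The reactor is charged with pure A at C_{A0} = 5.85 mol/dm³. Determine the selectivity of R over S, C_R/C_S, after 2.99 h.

Solving the coupled first-order balances gives C_R(t) = [k₁/(k₂−k₁)]·C_{A0}·(e^(−k₁t) − e^(−k₂t)).
e^(−k₁t) = e^(−0.351×2.99) = e^(−1.049) = 0.3501; e^(−k₂t) = e^(−4.216) = 0.01476.
C_R = 0.351×5.85/(1.41−0.351) × (0.3501−0.01476) = 1.939×0.3354 = 0.6502 mol/dm³.
C_A = C_{A0}e^(−k₁t) = 2.048 mol/dm³, so C_S = C_{A0}−C_A−C_R = 3.152 mol/dm³; C_R/C_S = 0.206.

0.206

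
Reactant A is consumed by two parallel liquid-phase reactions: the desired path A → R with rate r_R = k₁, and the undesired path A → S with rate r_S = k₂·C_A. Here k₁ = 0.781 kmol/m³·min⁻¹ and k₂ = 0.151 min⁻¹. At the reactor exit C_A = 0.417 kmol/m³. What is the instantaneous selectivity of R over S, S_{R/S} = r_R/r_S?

12.4

S_{R/S} = r_R/r_S = (k₁)/(k₂·C_A) = (k₁/k₂)·C_A⁻¹.
= (0.781) / (0.151×0.4170) = 0.7810/0.06297 = 12.4.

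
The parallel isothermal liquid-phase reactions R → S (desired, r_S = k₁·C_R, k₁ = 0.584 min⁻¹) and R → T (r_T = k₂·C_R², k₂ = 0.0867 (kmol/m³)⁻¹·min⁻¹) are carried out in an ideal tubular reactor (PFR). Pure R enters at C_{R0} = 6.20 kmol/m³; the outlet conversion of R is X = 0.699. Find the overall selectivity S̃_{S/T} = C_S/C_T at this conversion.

C_R = C_{R0}(1−X) = 1.866 kmol/m³.
Along a PFR/batch, dC_S/dC_R = −r_S/(r_S+r_T) = −k₁/(k₁+k₂·C_R).
Integrating from C_{R0} to C_R: C_S = (0.584/0.0867)·ln[(0.584+0.0867·6.20)/(0.584+0.0867·1.87)] = 6.736·ln(1.122/0.7458) = 2.748 kmol/m³.
C_T = (C_{R0}−C_R)−C_S = 1.586 kmol/m³; S̃_{S/T} = 2.748/1.586 = 1.73.

1.73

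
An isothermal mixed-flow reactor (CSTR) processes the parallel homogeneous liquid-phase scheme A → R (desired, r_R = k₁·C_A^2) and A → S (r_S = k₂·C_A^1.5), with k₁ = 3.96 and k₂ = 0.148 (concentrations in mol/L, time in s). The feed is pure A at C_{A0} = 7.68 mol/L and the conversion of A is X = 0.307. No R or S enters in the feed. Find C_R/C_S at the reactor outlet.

Exit C_A = C_{A0}(1−X) = 7.68×0.693 = 5.322 mol/L.
A CSTR operates uniformly at the exit composition, giving r_R = 112.2 and r_S = 1.817 (each k·C_A^n at C_A = 5.322).
Overall selectivity = C_R/C_S = r_Rτ/(r_Sτ) = r_R/r_S = 61.7.

61.7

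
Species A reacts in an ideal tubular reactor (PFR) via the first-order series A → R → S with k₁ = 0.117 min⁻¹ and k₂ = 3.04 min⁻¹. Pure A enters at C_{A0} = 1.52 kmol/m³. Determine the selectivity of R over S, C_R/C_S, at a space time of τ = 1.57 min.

The intermediate concentration in a first-order A→B→C sequence is C_R = k₁C_{A0}(e^(−k₁τ) − e^(−k₂τ))/(k₂−k₁).
e^(−k₁τ) = e^(−0.117×1.57) = e^(−0.1837) = 0.8322; e^(−k₂τ) = e^(−4.773) = 0.008457.
C_R = 0.117×1.52/(3.04−0.117) × (0.8322−0.008457) = 0.06084×0.8237 = 0.05012 kmol/m³.
C_A = C_{A0}e^(−k₁τ) = 1.265 kmol/m³, so C_S = C_{A0}−C_A−C_R = 0.2049 kmol/m³; C_R/C_S = 0.245.

0.245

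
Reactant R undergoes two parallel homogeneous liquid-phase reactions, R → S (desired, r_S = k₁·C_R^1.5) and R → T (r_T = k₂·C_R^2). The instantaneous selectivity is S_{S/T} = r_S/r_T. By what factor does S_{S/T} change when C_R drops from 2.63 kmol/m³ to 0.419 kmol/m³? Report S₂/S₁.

2.51

S_{S/T} = (k₁/k₂)·C_R^-0.5, so S₂/S₁ = (C_{R,2}/C_{R,1})^-0.5.
= (0.419/2.63)^(-0.5) = (0.1593)^(-0.5) = 2.51.
Selectivity toward S rises as C_R falls — low-concentration operation is favoured.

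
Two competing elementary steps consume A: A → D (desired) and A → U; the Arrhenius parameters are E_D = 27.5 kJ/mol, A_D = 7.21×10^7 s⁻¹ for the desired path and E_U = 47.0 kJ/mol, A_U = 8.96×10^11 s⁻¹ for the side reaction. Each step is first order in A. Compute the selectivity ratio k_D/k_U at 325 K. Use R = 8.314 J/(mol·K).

0.110

Since both paths have the same order in A, the concentration cancels and S_{D/U} = k_D/k_U = (A_D/A_U)·exp[(E_U−E_D)/(RT)].
(E_U−E_D)/(RT) = (47.0−27.5)×10³/(8.314×325) = 19500/2702 = 7.217.
k_D/k_U = (7.21×10^7/8.96×10^11)·exp(7.217) = 8.047×10^-5 × 1362 = 0.110.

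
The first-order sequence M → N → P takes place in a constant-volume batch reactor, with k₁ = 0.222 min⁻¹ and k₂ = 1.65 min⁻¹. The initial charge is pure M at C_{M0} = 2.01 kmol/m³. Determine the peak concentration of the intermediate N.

At the optimum, C_{N,max}/C_{M0} = (k₁/k₂)^[k₂/(k₂−k₁)].
= (0.222/1.65)^(1.65/(1.65−0.222)) = (0.1345)^(1.155) = 0.09850.
C_{N,max} = 0.09850×2.01 = 0.198 kmol/m³.

0.198 kmol/m³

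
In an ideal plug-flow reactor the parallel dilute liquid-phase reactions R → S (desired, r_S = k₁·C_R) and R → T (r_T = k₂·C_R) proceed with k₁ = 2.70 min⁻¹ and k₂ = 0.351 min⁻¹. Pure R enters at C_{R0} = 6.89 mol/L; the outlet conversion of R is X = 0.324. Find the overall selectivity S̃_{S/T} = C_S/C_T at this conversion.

7.69

C_R = C_{R0}(1−X) = 4.658 mol/L.
Both paths are first order in R, so the instantaneous fraction to S is constant: dC_S/d(−C_R) = k₁/(k₁+k₂) = 0.8850.
C_S = 0.8850·(C_{R0}−C_R) = 0.8850×2.232 = 1.98 mol/L.
C_T = (C_{R0}−C_R)−C_S = 0.2568 mol/L; S̃_{S/T} = 1.976/0.2568 = 7.69.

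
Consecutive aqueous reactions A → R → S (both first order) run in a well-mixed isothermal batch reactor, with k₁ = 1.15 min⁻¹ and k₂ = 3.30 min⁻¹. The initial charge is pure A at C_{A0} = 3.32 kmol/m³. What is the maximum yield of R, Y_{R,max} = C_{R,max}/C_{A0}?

For a first-order series the maximum intermediate yield is C_{R,max}/C_{A0} = (k₁/k₂)^[k₂/(k₂−k₁)].
= (1.15/3.30)^(3.30/(3.30−1.15)) = (0.3485)^(1.535) = 0.1983.

0.198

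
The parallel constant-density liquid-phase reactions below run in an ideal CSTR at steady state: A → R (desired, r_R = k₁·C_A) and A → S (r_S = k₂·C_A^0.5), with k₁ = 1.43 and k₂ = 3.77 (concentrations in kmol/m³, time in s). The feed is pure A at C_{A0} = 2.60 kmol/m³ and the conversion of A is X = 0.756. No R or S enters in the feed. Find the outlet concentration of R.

Exit C_A = C_{A0}(1−X) = 2.60×0.244 = 0.6344 kmol/m³.
Rates in a CSTR are evaluated at the outlet concentration: r_R = 1.43×0.6344 = 0.9072, r_S = 3.77×0.6344^0.5 = 3.003.
Fraction of consumed A going to R: r_R/(r_R+r_S) = 0.2320.
C_R = 0.2320·C_{A0}·X = 0.2320×2.60×0.756 = 0.456 kmol/m³.

0.456 kmol/m³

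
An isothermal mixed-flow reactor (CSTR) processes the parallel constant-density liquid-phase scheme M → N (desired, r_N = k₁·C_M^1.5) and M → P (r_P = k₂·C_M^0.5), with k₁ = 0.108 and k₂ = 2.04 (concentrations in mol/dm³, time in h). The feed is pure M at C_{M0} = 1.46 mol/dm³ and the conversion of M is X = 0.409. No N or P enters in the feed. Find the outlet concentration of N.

0.0261 mol/dm³

Exit C_M = C_{M0}(1−X) = 1.46×0.591 = 0.8629 mol/dm³.
A CSTR operates uniformly at the exit composition, giving r_N = 0.08656 and r_P = 1.895 (each k·C_M^n at C_M = 0.8629).
Fraction of consumed M going to N: r_N/(r_N+r_P) = 0.04369.
C_N = 0.04369·C_{M0}·X = 0.04369×1.46×0.409 = 0.0261 mol/dm³.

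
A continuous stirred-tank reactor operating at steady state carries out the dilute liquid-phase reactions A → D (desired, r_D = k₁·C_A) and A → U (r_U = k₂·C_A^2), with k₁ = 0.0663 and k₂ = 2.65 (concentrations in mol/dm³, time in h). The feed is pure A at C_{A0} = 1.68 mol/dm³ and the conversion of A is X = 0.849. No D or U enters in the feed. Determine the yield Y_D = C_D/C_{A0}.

Exit C_A = C_{A0}(1−X) = 1.68×0.151 = 0.2537 mol/dm³.
In a CSTR the entire volume is at exit conditions, so r_D = 0.0663×0.2537 = 0.01682 and r_U = 2.65×0.2537^2 = 0.1705.
Fraction of consumed A going to D: r_D/(r_D+r_U) = 0.08977.
C_D = 0.08977·C_{A0}·X = 0.08977×1.68×0.849 = 0.128 mol/dm³; Y_D = C_D/C_{A0} = 0.0762.

0.0762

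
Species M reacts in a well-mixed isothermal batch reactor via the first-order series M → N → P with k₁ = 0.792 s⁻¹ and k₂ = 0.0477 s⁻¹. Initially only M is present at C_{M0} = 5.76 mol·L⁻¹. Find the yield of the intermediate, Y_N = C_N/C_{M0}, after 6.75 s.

Solving the coupled first-order balances gives C_N(t) = [k₁/(k₂−k₁)]·C_{M0}·(e^(−k₁t) − e^(−k₂t)).
e^(−k₁t) = e^(−0.792×6.75) = e^(−5.346) = 0.004767; e^(−k₂t) = e^(−0.3220) = 0.7247.
C_N = 0.792×5.76/(0.0477−0.792) × (0.004767−0.7247) = (-6.129)×(-0.7199) = 4.413 mol·L⁻¹.
Y_N = C_N/C_{M0} = 4.413/5.76 = 0.766.

0.766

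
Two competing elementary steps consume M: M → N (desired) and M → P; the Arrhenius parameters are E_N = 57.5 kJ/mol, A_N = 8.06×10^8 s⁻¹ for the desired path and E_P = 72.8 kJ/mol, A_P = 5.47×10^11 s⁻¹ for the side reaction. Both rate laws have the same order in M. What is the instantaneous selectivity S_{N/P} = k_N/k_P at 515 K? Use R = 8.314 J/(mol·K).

Since both paths have the same order in M, the concentration cancels and S_{N/P} = k_N/k_P = (A_N/A_P)·exp[(E_P−E_N)/(RT)].
(E_P−E_N)/(RT) = (72.8−57.5)×10³/(8.314×515) = 15300/4282 = 3.573.
k_N/k_P = (8.06×10^8/5.47×10^11)·exp(3.573) = 0.001473 × 35.64 = 0.0525.

0.0525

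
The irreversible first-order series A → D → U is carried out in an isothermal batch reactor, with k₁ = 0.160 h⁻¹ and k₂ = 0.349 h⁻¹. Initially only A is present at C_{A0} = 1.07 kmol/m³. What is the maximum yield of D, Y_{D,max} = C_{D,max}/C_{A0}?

At the optimum, C_{D,max}/C_{A0} = (k₁/k₂)^[k₂/(k₂−k₁)].
= (0.160/0.349)^(0.349/(0.349−0.160)) = (0.4585)^(1.847) = 0.2369.

0.237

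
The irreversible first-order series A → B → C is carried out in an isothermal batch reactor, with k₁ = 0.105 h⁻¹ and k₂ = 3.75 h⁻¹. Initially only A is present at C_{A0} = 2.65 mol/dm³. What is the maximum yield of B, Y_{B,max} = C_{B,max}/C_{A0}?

For a first-order series the maximum intermediate yield is C_{B,max}/C_{A0} = (k₁/k₂)^[k₂/(k₂−k₁)].
= (0.105/3.75)^(3.75/(3.75−0.105)) = (0.02800)^(1.029) = 0.02526.

0.0253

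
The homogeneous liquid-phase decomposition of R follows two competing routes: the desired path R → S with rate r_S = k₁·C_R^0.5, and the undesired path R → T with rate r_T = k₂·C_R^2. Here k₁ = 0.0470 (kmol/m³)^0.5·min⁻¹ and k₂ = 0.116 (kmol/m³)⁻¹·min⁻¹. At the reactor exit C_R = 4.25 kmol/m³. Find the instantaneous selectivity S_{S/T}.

0.0462

S_{S/T} = r_S/r_T = (k₁·C_R^0.5)/(k₂·C_R^2) = (k₁/k₂)·C_R^-1.5.
= (0.0470×4.250^0.5) / (0.116×4.250^2) = 0.09689/2.095 = 0.0462.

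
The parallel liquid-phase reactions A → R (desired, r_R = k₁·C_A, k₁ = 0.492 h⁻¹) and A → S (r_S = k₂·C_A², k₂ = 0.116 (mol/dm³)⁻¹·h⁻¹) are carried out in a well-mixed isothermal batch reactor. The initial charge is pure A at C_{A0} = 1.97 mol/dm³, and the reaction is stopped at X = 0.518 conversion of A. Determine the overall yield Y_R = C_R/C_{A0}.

0.386

C_A = C_{A0}(1−X) = 0.9495 mol/dm³.
Along a PFR/batch, dC_R/dC_A = −r_R/(r_R+r_S) = −k₁/(k₁+k₂·C_A).
Integrating from C_{A0} to C_A: C_R = (0.492/0.116)·ln[(0.492+0.116·1.97)/(0.492+0.116·0.950)] = 4.241·ln(0.7205/0.6021) = 0.7612 mol/dm³.
Y_R = C_R/C_{A0} = 0.7612/1.97 = 0.386.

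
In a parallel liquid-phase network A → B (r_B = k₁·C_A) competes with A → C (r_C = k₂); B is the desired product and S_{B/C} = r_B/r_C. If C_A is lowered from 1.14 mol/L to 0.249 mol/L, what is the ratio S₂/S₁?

S_{B/C} = (k₁/k₂)·C_A, so S₂/S₁ = (C_{A,2}/C_{A,1}).
= 0.249/1.14 = 0.218.
Selectivity toward B falls as C_A falls — high-concentration operation is favoured.

0.218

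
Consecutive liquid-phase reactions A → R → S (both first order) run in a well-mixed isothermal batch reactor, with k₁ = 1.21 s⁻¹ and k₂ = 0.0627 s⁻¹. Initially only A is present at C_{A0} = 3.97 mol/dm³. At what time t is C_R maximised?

2.58 s

The intermediate peaks when r₁ = r₂, i.e. k₁e^(−k₁t) = k₂e^(−k₂t), giving t_opt = ln(k₂/k₁)/(k₂−k₁).
= ln(0.0627/1.21)/(0.0627−1.21) = ln(0.05182)/-1.147 = -2.960/-1.147 = 2.58 s.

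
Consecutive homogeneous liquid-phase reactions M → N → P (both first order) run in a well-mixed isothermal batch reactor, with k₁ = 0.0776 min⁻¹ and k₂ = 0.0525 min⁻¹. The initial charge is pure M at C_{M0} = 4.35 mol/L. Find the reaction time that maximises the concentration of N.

15.6 min

Setting dC_N/dt = 0 gives t_opt = ln(k₂/k₁)/(k₂−k₁).
= ln(0.0525/0.0776)/(0.0525−0.0776) = ln(0.6765)/-0.02510 = -0.3908/-0.02510 = 15.6 min.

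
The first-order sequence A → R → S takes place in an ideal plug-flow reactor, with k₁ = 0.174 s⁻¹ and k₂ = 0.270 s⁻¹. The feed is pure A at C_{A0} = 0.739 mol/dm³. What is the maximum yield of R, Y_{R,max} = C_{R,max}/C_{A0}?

At the optimum, C_{R,max}/C_{A0} = (k₁/k₂)^[k₂/(k₂−k₁)].
= (0.174/0.270)^(0.270/(0.270−0.174)) = (0.6444)^(2.812) = 0.2906.

0.291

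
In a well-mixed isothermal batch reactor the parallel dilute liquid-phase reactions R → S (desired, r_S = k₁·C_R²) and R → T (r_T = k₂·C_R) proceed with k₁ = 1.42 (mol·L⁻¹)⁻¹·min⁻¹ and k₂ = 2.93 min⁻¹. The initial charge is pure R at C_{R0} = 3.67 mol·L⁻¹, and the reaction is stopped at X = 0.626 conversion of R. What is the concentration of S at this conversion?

1.24 mol·L⁻¹

C_R = C_{R0}(1−X) = 1.373 mol·L⁻¹.
Along a PFR/batch, dC_T/dC_R = −r_T/(r_S+r_T) = −k₂/(k₂+k₁·C_R).
Integrating from C_{R0} to C_R: C_T = (2.93/1.42)·ln[(2.93+1.42·3.67)/(2.93+1.42·1.37)] = 2.063·ln(8.141/4.879) = 1.056 mol·L⁻¹.
Then C_S = (C_{R0}−C_R) − C_T = 2.297 − 1.056 = 1.241 mol·L⁻¹.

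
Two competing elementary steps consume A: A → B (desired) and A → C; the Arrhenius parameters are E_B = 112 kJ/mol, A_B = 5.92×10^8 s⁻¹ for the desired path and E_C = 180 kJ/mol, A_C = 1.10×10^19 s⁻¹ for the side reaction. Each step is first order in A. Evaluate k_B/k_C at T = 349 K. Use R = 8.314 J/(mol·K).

k_B/k_C = (A_B/A_C)·exp[−(E_B−E_C)/(RT)] = (A_B/A_C)·exp[(E_C−E_B)/(RT)].
(E_C−E_B)/(RT) = (180−112)×10³/(8.314×349) = 68000/2902 = 23.44.
k_B/k_C = (5.92×10^8/1.10×10^19)·exp(23.44) = 5.382×10^-11 × 1.506×10^10 = 0.811.
Since E_B < E_C, lowering the temperature improves selectivity toward B.

0.811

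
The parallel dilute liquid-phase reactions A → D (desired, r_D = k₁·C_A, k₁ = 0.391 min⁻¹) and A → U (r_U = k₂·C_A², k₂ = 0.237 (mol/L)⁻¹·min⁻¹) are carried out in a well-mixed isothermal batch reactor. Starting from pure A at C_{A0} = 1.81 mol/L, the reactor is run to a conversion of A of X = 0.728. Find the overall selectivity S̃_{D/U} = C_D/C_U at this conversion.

1.50

C_A = C_{A0}(1−X) = 0.4923 mol/L.
Along a PFR/batch, dC_D/dC_A = −r_D/(r_D+r_U) = −k₁/(k₁+k₂·C_A).
Integrating from C_{A0} to C_A: C_D = (0.391/0.237)·ln[(0.391+0.237·1.81)/(0.391+0.237·0.492)] = 1.650·ln(0.8200/0.5077) = 0.7909 mol/L.
C_U = (C_{A0}−C_A)−C_D = 0.5267 mol/L; S̃_{D/U} = 0.7909/0.5267 = 1.50.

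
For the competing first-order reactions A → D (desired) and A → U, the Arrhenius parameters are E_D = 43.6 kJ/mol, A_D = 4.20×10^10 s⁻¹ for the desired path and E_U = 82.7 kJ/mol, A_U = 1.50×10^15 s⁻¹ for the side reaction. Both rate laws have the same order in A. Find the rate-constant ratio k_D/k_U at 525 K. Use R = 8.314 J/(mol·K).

With equal orders, S_{D/U} = k_D/k_U = (A_D/A_U)·exp[(E_U−E_D)/(RT)].
(E_U−E_D)/(RT) = (82.7−43.6)×10³/(8.314×525) = 39100/4365 = 8.958.
k_D/k_U = (4.20×10^10/1.50×10^15)·exp(8.958) = 2.800×10^-5 × 7769 = 0.218.
Since E_D < E_U, lowering the temperature improves selectivity toward D.

0.218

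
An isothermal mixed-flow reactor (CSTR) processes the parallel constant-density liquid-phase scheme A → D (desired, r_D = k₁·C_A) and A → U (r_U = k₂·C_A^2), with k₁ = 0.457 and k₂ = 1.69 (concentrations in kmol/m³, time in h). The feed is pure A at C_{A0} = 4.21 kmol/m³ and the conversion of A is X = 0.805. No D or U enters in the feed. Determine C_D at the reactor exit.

Exit C_A = C_{A0}(1−X) = 4.21×0.195 = 0.8209 kmol/m³.
In a CSTR the entire volume is at exit conditions, so r_D = 0.457×0.8209 = 0.3752 and r_U = 1.69×0.8209^2 = 1.139.
Fraction of consumed A going to D: r_D/(r_D+r_U) = 0.2478.
C_D = 0.2478·C_{A0}·X = 0.2478×4.21×0.805 = 0.840 kmol/m³.

0.840 kmol/m³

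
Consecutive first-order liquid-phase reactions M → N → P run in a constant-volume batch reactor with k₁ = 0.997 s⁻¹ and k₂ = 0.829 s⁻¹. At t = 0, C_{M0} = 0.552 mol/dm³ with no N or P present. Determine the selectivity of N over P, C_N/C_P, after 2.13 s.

0.531

The intermediate concentration in a first-order A→B→C sequence is C_N = k₁C_{M0}(e^(−k₁t) − e^(−k₂t))/(k₂−k₁).
e^(−k₁t) = e^(−0.997×2.13) = e^(−2.124) = 0.1196; e^(−k₂t) = e^(−1.766) = 0.1711.
C_N = 0.997×0.552/(0.829−0.997) × (0.1196−0.1711) = (-3.276)×(-0.05146) = 0.1686 mol/dm³.
C_M = C_{M0}e^(−k₁t) = 0.06602 mol/dm³, so C_P = C_{M0}−C_M−C_N = 0.3174 mol/dm³; C_N/C_P = 0.531.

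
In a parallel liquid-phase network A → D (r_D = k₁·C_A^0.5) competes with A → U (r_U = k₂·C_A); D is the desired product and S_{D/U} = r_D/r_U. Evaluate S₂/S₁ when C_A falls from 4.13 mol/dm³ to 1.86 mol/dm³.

S_{D/U} = (k₁/k₂)·C_A^-0.5, so S₂/S₁ = (C_{A,2}/C_{A,1})^-0.5.
= (1.86/4.13)^(-0.5) = (0.4504)^(-0.5) = 1.49.
Selectivity toward D rises as C_A falls — low-concentration operation is favoured.

1.49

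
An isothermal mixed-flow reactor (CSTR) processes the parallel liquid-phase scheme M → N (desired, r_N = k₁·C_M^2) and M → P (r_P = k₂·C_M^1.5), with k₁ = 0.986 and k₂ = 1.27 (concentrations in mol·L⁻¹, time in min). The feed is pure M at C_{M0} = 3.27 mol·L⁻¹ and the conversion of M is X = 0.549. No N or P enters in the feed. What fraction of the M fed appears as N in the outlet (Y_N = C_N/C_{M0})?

Exit C_M = C_{M0}(1−X) = 3.27×0.451 = 1.475 mol·L⁻¹.
In a CSTR the entire volume is at exit conditions, so r_N = 0.986×1.475^2 = 2.144 and r_P = 1.27×1.475^1.5 = 2.275.
Fraction of consumed M going to N: r_N/(r_N+r_P) = 0.4853.
C_N = 0.4853·C_{M0}·X = 0.4853×3.27×0.549 = 0.871 mol·L⁻¹; Y_N = C_N/C_{M0} = 0.266.

0.266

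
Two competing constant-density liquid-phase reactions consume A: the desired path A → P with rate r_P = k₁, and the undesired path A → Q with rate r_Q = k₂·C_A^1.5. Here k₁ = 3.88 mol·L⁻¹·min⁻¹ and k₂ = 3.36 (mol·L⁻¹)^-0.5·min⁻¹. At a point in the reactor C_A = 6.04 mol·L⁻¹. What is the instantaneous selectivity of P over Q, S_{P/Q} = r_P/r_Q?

0.0778

S_{P/Q} = r_P/r_Q = (k₁)/(k₂·C_A^1.5) = (k₁/k₂)·C_A^-1.5.
= (3.88) / (3.36×6.040^1.5) = 3.880/49.88 = 0.0778.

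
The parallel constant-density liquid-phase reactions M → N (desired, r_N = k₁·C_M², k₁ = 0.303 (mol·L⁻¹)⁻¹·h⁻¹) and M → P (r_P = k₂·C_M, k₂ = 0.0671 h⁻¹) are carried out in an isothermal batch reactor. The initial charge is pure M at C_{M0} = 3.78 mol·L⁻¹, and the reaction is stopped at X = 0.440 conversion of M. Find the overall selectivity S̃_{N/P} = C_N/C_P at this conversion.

13.0

C_M = C_{M0}(1−X) = 2.117 mol·L⁻¹.
Along a PFR/batch, dC_P/dC_M = −r_P/(r_N+r_P) = −k₂/(k₂+k₁·C_M).
Integrating from C_{M0} to C_M: C_P = (0.0671/0.303)·ln[(0.0671+0.303·3.78)/(0.0671+0.303·2.12)] = 0.2215·ln(1.212/0.7085) = 0.1190 mol·L⁻¹.
Then C_N = (C_{M0}−C_M) − C_P = 1.663 − 0.1190 = 1.544 mol·L⁻¹.
S̃_{N/P} = C_N/C_P = 1.544/0.1190 = 13.0.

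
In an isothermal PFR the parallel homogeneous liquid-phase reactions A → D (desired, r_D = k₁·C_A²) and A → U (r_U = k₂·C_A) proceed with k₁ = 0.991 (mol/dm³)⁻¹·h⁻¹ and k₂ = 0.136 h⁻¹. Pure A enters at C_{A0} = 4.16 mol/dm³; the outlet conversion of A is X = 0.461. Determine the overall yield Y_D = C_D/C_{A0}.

0.442

C_A = C_{A0}(1−X) = 2.242 mol/dm³.
Along a PFR/batch, dC_U/dC_A = −r_U/(r_D+r_U) = −k₂/(k₂+k₁·C_A).
Integrating from C_{A0} to C_A: C_U = (0.136/0.991)·ln[(0.136+0.991·4.16)/(0.136+0.991·2.24)] = 0.1372·ln(4.259/2.358) = 0.08112 mol/dm³.
Then C_D = (C_{A0}−C_A) − C_U = 1.918 − 0.08112 = 1.837 mol/dm³.
Y_D = C_D/C_{A0} = 1.837/4.16 = 0.442.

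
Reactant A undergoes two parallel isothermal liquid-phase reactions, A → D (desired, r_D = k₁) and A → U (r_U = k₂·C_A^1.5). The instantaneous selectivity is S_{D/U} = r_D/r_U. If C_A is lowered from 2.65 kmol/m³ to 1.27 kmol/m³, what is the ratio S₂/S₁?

3.01

S_{D/U} = (k₁/k₂)·C_A^-1.5, so S₂/S₁ = (C_{A,2}/C_{A,1})^-1.5.
= (1.27/2.65)^(-1.5) = (0.4792)^(-1.5) = 3.01.
Selectivity toward D rises as C_A falls — low-concentration operation is favoured.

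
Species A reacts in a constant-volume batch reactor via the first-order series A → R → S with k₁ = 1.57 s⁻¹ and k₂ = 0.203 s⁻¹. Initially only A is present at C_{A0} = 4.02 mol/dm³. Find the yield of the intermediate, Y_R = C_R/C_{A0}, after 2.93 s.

0.622

Solving the coupled first-order balances gives C_R(t) = [k₁/(k₂−k₁)]·C_{A0}·(e^(−k₁t) − e^(−k₂t)).
e^(−k₁t) = e^(−1.57×2.93) = e^(−4.600) = 0.01005; e^(−k₂t) = e^(−0.5948) = 0.5517.
C_R = 1.57×4.02/(0.203−1.57) × (0.01005−0.5517) = (-4.617)×(-0.5416) = 2.501 mol/dm³.
Y_R = C_R/C_{A0} = 2.501/4.02 = 0.622.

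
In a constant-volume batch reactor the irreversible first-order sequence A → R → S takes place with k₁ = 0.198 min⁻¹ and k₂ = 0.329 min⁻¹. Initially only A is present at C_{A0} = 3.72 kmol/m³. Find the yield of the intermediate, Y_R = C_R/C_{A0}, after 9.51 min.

0.164

The intermediate concentration in a first-order A→B→C sequence is C_R = k₁C_{A0}(e^(−k₁t) − e^(−k₂t))/(k₂−k₁).
e^(−k₁t) = e^(−0.198×9.51) = e^(−1.883) = 0.1521; e^(−k₂t) = e^(−3.129) = 0.04377.
C_R = 0.198×3.72/(0.329−0.198) × (0.1521−0.04377) = 5.623×0.1084 = 0.6093 kmol/m³.
Y_R = C_R/C_{A0} = 0.6093/3.72 = 0.164.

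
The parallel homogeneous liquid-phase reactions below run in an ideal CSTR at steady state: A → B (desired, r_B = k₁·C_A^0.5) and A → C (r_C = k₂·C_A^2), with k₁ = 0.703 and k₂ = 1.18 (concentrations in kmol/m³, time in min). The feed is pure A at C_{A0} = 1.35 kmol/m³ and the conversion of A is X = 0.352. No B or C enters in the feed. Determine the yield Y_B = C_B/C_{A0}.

0.148

Exit C_A = C_{A0}(1−X) = 1.35×0.648 = 0.8748 kmol/m³.
In a CSTR the entire volume is at exit conditions, so r_B = 0.703×0.8748^0.5 = 0.6575 and r_C = 1.18×0.8748^2 = 0.9030.
Fraction of consumed A going to B: r_B/(r_B+r_C) = 0.4213.
C_B = 0.4213·C_{A0}·X = 0.4213×1.35×0.352 = 0.200 kmol/m³; Y_B = C_B/C_{A0} = 0.148.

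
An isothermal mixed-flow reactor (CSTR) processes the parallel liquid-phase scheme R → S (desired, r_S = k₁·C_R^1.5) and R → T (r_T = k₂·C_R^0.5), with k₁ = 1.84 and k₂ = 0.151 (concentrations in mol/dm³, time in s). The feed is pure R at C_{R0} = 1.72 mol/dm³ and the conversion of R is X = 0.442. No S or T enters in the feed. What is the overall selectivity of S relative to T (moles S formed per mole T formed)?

Exit C_R = C_{R0}(1−X) = 1.72×0.558 = 0.9598 mol/dm³.
In a CSTR the entire volume is at exit conditions, so r_S = 1.84×0.9598^1.5 = 1.730 and r_T = 0.151×0.9598^0.5 = 0.1479.
Overall selectivity = C_S/C_T = r_Sτ/(r_Tτ) = r_S/r_T = 11.7.

11.7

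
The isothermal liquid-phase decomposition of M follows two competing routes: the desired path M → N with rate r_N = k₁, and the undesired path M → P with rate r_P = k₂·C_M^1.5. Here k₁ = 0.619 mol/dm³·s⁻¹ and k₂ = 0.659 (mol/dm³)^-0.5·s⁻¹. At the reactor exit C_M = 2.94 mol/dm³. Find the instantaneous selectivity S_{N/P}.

S_{N/P} = r_N/r_P = (k₁)/(k₂·C_M^1.5) = (k₁/k₂)·C_M^-1.5.
= (0.619) / (0.659×2.940^1.5) = 0.6190/3.322 = 0.186.

0.186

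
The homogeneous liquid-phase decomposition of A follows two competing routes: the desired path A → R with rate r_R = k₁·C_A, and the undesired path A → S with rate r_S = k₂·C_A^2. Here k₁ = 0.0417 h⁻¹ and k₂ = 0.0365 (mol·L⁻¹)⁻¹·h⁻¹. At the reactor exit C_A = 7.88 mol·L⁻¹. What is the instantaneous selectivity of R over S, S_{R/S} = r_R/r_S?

0.145

S_{R/S} = r_R/r_S = (k₁·C_A)/(k₂·C_A^2) = (k₁/k₂)·C_A⁻¹.
= (0.0417×7.880) / (0.0365×7.880^2) = 0.3286/2.266 = 0.145.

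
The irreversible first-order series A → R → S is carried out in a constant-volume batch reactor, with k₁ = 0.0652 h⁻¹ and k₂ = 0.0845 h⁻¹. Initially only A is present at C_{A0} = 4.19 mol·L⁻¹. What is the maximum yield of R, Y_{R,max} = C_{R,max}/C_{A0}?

For a first-order series the maximum intermediate yield is C_{R,max}/C_{A0} = (k₁/k₂)^[k₂/(k₂−k₁)].
= (0.0652/0.0845)^(0.0845/(0.0845−0.0652)) = (0.7716)^(4.378) = 0.3213.

0.321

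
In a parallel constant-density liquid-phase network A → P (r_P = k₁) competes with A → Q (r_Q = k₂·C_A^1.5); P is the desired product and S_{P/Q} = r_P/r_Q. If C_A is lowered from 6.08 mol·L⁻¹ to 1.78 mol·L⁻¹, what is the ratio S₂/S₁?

6.31

S_{P/Q} = (k₁/k₂)·C_A^-1.5, so S₂/S₁ = (C_{A,2}/C_{A,1})^-1.5.
= (1.78/6.08)^(-1.5) = (0.2928)^(-1.5) = 6.31.
Selectivity toward P rises as C_A falls — low-concentration operation is favoured.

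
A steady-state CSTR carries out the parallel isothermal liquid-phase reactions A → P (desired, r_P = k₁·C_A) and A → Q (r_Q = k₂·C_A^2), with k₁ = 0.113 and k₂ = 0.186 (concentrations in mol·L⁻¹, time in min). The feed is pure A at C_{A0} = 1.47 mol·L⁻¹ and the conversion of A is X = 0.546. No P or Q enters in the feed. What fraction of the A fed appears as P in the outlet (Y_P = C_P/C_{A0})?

0.260

Exit C_A = C_{A0}(1−X) = 1.47×0.454 = 0.6674 mol·L⁻¹.
Rates in a CSTR are evaluated at the outlet concentration: r_P = 0.113×0.6674 = 0.07541, r_Q = 0.186×0.6674^2 = 0.08284.
Fraction of consumed A going to P: r_P/(r_P+r_Q) = 0.4765.
C_P = 0.4765·C_{A0}·X = 0.4765×1.47×0.546 = 0.382 mol·L⁻¹; Y_P = C_P/C_{A0} = 0.260.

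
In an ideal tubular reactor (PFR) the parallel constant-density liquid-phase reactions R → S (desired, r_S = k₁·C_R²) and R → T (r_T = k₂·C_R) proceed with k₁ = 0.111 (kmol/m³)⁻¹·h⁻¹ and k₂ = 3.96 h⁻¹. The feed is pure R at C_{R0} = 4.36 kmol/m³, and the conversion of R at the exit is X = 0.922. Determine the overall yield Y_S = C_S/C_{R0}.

C_R = C_{R0}(1−X) = 0.3401 kmol/m³.
Along a PFR/batch, dC_T/dC_R = −r_T/(r_S+r_T) = −k₂/(k₂+k₁·C_R).
Integrating from C_{R0} to C_R: C_T = (3.96/0.111)·ln[(3.96+0.111·4.36)/(3.96+0.111·0.340)] = 35.68·ln(4.444/3.998) = 3.775 kmol/m³.
Then C_S = (C_{R0}−C_R) − C_T = 4.020 − 3.775 = 0.2449 kmol/m³.
Y_S = C_S/C_{R0} = 0.2449/4.36 = 0.0562.

0.0562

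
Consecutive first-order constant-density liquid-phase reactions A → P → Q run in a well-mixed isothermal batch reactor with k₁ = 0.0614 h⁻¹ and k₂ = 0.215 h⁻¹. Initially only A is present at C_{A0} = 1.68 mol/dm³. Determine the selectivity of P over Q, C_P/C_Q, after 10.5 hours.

0.547

Solving the coupled first-order balances gives C_P(t) = [k₁/(k₂−k₁)]·C_{A0}·(e^(−k₁t) − e^(−k₂t)).
e^(−k₁t) = e^(−0.0614×10.5) = e^(−0.6447) = 0.5248; e^(−k₂t) = e^(−2.257) = 0.1046.
C_P = 0.0614×1.68/(0.215−0.0614) × (0.5248−0.1046) = 0.6716×0.4202 = 0.2822 mol/dm³.
C_A = C_{A0}e^(−k₁t) = 0.8817 mol/dm³, so C_Q = C_{A0}−C_A−C_P = 0.5161 mol/dm³; C_P/C_Q = 0.547.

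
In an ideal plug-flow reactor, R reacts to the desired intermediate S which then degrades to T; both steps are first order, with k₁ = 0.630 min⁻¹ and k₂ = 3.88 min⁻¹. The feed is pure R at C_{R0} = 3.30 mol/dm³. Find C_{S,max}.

0.377 mol/dm³

For a first-order series the maximum intermediate yield is C_{S,max}/C_{R0} = (k₁/k₂)^[k₂/(k₂−k₁)].
= (0.630/3.88)^(3.88/(3.88−0.630)) = (0.1624)^(1.194) = 0.1141.
C_{S,max} = 0.1141×3.30 = 0.377 mol/dm³.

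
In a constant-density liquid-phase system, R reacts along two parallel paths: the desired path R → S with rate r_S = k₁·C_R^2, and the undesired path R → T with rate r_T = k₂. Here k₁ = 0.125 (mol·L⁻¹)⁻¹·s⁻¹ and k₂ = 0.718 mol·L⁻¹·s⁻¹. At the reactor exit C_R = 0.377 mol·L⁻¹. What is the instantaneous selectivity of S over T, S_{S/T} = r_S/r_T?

0.0247

S_{S/T} = r_S/r_T = (k₁·C_R^2)/(k₂) = (k₁/k₂)·C_R^2.
= (0.125×0.3770^2) / (0.718) = 0.01777/0.7180 = 0.0247.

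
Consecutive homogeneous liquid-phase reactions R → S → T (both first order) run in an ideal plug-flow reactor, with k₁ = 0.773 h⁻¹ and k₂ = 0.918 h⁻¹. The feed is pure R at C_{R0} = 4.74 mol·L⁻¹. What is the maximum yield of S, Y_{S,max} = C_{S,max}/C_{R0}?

0.337

Evaluating C_S at τ_opt = ln(k₂/k₁)/(k₂−k₁) gives C_{S,max}/C_{R0} = (k₁/k₂)^[k₂/(k₂−k₁)].
= (0.773/0.918)^(0.918/(0.918−0.773)) = (0.8420)^(6.331) = 0.3367.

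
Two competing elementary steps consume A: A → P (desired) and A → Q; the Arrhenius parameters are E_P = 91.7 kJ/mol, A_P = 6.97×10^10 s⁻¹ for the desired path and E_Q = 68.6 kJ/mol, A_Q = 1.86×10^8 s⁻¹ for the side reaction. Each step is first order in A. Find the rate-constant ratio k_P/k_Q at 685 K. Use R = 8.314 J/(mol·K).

k_P/k_Q = (A_P/A_Q)·exp[−(E_P−E_Q)/(RT)] = (A_P/A_Q)·exp[(E_Q−E_P)/(RT)].
(E_Q−E_P)/(RT) = (68.6−91.7)×10³/(8.314×685) = -23100/5695 = -4.056.
k_P/k_Q = (6.97×10^10/1.86×10^8)·exp(-4.056) = 374.7 × 0.01732 = 6.49.

6.49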